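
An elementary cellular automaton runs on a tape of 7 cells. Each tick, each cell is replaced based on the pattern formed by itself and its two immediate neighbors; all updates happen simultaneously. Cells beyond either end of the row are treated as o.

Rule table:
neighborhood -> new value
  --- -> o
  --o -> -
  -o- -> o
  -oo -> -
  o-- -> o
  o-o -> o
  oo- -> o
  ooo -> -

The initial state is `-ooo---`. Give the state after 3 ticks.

-ooo---

tick 1: o--ooo-
tick 2: oo---oo
tick 3: -ooo---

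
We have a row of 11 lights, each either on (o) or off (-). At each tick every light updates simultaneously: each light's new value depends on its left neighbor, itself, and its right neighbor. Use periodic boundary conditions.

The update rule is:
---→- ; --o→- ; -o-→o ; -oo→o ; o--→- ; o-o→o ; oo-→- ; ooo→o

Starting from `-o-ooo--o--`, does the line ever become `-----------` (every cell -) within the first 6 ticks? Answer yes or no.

no

-oooo---o--
-ooo----o--
-oo-----o--
-o------o--
-o------o--  (fixed point — unchanged through tick 6)
tick 6 is -o------o--, still not uniform -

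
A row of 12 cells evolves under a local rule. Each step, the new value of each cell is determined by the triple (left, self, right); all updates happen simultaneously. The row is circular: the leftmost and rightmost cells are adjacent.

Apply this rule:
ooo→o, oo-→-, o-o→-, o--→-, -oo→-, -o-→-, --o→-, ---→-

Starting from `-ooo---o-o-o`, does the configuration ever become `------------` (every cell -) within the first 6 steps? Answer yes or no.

--o---------
------------
all cells are - at step 2

yes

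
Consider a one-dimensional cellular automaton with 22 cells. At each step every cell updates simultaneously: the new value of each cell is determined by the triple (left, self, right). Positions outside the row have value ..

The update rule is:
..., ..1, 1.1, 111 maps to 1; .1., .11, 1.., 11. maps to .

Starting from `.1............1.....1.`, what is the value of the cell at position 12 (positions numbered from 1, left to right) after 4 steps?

1..11111111111..1111..
..1.111111111..1.11..1
11.1.1111111..1.1...1.
..1.1.11111..1.1..11..
position 12 holds .

.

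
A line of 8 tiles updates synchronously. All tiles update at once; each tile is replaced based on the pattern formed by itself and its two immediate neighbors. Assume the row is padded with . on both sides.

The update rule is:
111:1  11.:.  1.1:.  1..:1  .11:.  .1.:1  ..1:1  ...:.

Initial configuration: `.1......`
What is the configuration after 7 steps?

..11.1.1

step 1: 111.....
step 2: .1.1....
step 3: 11.11...
step 4: .....1..
step 5: ....111.
step 6: ...1.1.1
step 7: ..11.1.1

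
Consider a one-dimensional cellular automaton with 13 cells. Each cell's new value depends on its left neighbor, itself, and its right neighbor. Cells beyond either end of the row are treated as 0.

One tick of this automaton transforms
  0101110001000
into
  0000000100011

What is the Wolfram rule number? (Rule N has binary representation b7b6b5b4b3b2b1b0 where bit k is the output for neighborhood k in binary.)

position 4: 111 → 0  (bit 7 = 0)
position 5: 110 → 0  (bit 6 = 0)
position 2: 101 → 0  (bit 5 = 0)
position 6: 100 → 0  (bit 4 = 0)
position 3: 011 → 0  (bit 3 = 0)
position 1: 010 → 0  (bit 2 = 0)
position 0: 001 → 0  (bit 1 = 0)
position 7: 000 → 1  (bit 0 = 1)
bits b7..b0 = 00000001 = 1

1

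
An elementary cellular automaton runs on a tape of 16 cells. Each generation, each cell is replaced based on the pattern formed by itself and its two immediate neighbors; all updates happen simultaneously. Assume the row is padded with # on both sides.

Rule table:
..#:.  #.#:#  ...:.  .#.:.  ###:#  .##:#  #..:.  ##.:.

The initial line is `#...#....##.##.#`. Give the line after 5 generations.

generation 1: .........#.##.##
generation 2: ..........##.###
generation 3: ..........#.####
generation 4: ...........#####
generation 5: ...........#####

...........#####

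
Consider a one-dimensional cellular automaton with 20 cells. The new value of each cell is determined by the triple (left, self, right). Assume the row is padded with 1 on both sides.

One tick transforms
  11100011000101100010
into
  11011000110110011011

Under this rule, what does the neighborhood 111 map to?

At position 0 the neighborhood is 111; the next row has 1 there.

1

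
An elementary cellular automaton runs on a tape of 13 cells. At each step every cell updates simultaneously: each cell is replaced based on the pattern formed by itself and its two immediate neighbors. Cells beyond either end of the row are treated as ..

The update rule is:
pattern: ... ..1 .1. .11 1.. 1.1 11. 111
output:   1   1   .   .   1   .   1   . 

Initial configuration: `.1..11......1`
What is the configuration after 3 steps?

111.1111111.1

1.11.1111111.
...1.......11
111.1111111.1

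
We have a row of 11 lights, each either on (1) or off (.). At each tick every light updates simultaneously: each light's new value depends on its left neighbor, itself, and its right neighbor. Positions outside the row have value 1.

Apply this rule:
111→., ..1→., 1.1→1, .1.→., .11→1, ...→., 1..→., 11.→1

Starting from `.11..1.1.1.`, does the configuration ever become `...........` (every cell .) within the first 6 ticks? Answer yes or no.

yes

tick 1: 111...1.1.1
tick 2: ..1....1.11
tick 3: ........11.
tick 4: ........111
tick 5: ........1..
tick 6: ...........
all cells are . at tick 6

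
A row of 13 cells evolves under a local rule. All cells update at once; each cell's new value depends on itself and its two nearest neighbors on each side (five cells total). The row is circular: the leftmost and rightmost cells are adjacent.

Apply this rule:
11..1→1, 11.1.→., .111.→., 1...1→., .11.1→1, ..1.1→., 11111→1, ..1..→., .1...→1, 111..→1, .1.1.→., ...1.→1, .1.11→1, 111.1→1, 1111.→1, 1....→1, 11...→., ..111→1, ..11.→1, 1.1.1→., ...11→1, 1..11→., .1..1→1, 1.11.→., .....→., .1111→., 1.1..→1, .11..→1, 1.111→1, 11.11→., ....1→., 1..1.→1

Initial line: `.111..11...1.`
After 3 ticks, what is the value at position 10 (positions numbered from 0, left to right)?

.1.11.11..1.1
..1.1..111...
.1..11.1.1.1.
position 10 holds .

.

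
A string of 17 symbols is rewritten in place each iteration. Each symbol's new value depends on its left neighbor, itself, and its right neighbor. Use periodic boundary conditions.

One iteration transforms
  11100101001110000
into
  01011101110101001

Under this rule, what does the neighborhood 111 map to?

1

At position 1 the neighborhood is 111; the next row has 1 there.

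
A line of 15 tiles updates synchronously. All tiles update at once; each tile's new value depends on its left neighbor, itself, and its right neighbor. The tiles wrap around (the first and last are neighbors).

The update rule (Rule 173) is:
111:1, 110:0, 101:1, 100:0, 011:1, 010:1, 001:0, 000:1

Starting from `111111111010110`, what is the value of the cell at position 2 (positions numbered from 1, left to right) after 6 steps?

1

step 1: 111111110111101
step 2: 111111101111011
step 3: 111111011110111
step 4: 111110111101111
step 5: 111101111011111
step 6: 111011110111111
position 2 holds 1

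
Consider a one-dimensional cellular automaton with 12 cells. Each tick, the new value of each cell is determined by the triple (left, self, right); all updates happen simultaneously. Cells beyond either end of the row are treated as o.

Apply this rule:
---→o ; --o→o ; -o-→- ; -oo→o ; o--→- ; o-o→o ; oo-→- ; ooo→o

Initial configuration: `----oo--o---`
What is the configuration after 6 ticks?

--o--ooooooo

-oooo--o--oo
oooo--o--ooo
ooo--o--oooo
oo--o--ooooo
o--o--oooooo
--o--ooooooo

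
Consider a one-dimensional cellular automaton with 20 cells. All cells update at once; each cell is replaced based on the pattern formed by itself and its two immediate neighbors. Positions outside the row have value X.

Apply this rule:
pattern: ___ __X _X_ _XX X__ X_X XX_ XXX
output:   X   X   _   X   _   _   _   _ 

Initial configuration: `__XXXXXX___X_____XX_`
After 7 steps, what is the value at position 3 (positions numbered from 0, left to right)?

X

_XX______XX__XXXXX__
_X__XXXXXX__XX_____X
___XX______XX__XXXXX
_XXX__XXXXXX__XX____
_X___XX______XX__XXX
___XXX__XXXXXX__XX__
_XXX___XX______XX__X
position 3 holds X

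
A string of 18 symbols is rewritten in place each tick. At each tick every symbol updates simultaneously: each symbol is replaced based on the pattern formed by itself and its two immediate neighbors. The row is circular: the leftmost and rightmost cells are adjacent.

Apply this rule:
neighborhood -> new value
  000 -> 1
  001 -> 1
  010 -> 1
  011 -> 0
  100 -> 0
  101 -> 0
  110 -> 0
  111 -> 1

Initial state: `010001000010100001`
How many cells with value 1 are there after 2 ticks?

tick 1: 010111011110101111
tick 2: 010010001100100110
count of 1: 7

7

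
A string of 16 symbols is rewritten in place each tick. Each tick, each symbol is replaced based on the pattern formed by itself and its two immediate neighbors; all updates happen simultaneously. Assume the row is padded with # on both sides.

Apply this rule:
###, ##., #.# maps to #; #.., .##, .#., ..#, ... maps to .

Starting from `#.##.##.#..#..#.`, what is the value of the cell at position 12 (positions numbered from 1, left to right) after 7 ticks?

.

tick 1: ##.##.##.......#
tick 2: ###.##.#........
tick 3: ####.##.........
tick 4: #####.#.........
tick 5: ######..........
tick 6: ######..........  (fixed point — unchanged through tick 7)
position 12 holds .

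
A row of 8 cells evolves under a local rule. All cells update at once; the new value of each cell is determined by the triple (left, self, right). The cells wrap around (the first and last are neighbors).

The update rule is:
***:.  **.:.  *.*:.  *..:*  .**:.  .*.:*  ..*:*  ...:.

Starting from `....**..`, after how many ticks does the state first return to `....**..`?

...*..*.
..******
**......
..*....*
****..**
....**..

6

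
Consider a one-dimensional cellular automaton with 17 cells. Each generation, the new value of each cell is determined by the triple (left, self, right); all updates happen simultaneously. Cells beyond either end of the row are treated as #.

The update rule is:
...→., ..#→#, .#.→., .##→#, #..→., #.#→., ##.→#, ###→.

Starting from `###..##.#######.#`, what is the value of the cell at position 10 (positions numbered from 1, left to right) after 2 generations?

.

..#.###.#.....#.#
.#..#.#......#..#
position 10 holds .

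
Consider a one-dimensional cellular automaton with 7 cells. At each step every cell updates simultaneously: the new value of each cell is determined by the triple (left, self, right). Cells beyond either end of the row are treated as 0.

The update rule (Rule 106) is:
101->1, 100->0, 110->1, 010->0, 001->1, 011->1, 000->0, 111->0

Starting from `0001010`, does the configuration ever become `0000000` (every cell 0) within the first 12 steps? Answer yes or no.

0010100
0101000
1010000
0100000
1000000
0000000
all cells are 0 at step 6

yes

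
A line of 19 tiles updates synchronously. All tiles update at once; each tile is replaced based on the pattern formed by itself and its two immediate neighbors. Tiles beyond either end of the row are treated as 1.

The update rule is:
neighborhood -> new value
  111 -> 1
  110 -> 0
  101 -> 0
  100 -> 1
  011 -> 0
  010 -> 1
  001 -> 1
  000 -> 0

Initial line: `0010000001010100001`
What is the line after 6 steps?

1111000011010110010
1110100100010001110
1100111110111010100
1011011100010010111
0000001010111110011
1000011010011101101

1000011010011101101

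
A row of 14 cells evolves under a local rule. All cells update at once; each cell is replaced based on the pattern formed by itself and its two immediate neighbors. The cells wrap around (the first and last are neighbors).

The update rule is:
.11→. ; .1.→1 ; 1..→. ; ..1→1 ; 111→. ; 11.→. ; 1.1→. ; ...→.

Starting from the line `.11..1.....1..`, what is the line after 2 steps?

1..1.....1...1

1...11....11..
1..1.....1...1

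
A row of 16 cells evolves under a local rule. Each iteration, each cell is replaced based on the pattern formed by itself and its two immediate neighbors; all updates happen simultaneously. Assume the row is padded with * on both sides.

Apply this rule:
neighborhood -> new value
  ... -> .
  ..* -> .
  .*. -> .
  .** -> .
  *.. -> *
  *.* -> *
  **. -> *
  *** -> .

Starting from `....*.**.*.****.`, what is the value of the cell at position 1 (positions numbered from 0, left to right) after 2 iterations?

*

iteration 1: *....*.**.*...**
iteration 2: **....*.**.*....
position 1 holds *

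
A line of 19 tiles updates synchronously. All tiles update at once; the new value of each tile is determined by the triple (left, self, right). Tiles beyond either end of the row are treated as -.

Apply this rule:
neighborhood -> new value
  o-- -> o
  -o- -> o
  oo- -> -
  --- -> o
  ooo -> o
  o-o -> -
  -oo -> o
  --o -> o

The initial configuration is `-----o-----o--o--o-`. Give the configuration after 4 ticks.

tick 1: ooooooooooooooooooo
tick 2: oooooooooooooooooo-
tick 3: ooooooooooooooooo-o
tick 4: oooooooooooooooo--o

oooooooooooooooo--o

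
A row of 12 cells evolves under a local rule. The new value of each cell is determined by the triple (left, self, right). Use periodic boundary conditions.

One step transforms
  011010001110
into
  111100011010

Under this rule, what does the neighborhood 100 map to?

0

At position 5 the neighborhood is 100; the next row has 0 there.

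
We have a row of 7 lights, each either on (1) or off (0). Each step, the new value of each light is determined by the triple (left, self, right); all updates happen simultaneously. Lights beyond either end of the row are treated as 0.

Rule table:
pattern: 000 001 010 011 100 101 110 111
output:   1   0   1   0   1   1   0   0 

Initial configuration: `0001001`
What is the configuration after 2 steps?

1101101
0010011

0010011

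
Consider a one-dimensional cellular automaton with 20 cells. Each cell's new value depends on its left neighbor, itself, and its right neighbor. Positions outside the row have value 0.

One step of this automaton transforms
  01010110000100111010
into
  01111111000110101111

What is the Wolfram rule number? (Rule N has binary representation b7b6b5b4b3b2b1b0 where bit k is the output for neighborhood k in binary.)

position 15: 111 → 0  (bit 7 = 0)
position 6: 110 → 1  (bit 6 = 1)
position 2: 101 → 1  (bit 5 = 1)
position 7: 100 → 1  (bit 4 = 1)
position 5: 011 → 1  (bit 3 = 1)
position 1: 010 → 1  (bit 2 = 1)
position 0: 001 → 0  (bit 1 = 0)
position 8: 000 → 0  (bit 0 = 0)
bits b7..b0 = 01111100 = 124

124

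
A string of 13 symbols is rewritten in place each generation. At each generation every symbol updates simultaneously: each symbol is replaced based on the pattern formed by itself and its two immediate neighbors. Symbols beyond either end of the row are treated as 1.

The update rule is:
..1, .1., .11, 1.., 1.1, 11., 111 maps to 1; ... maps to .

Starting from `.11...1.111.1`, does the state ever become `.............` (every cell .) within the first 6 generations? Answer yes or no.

no

generation 1: 1111.11111111
generation 2: 1111111111111
generation 3: 1111111111111  (fixed point — unchanged through generation 6)
generation 6 is 1111111111111, still not uniform .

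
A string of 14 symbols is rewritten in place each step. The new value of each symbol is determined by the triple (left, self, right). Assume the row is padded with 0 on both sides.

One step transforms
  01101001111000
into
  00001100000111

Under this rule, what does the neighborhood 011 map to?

0

At position 1 the neighborhood is 011; the next row has 0 there.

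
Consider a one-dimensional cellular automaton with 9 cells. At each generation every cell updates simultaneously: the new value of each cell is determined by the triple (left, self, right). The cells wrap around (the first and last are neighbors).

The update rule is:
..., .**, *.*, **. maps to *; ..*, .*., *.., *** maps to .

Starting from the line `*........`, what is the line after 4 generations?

*...**...

..******.
*.*....*.
.*..**..*
*...**...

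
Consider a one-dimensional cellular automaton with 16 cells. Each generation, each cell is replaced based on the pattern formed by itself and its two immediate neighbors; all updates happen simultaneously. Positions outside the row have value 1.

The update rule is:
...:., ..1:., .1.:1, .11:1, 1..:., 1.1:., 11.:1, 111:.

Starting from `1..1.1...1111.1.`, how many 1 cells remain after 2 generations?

6

1..1.1...1..1.1.
1..1.1...1..1.1.
count of 1: 6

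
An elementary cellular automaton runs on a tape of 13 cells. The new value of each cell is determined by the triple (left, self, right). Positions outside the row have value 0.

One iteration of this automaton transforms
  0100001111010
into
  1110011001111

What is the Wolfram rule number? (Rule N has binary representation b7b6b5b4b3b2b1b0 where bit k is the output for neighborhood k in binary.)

126

position 7: 111 → 0  (bit 7 = 0)
position 9: 110 → 1  (bit 6 = 1)
position 10: 101 → 1  (bit 5 = 1)
position 2: 100 → 1  (bit 4 = 1)
position 6: 011 → 1  (bit 3 = 1)
position 1: 010 → 1  (bit 2 = 1)
position 0: 001 → 1  (bit 1 = 1)
position 3: 000 → 0  (bit 0 = 0)
bits b7..b0 = 01111110 = 126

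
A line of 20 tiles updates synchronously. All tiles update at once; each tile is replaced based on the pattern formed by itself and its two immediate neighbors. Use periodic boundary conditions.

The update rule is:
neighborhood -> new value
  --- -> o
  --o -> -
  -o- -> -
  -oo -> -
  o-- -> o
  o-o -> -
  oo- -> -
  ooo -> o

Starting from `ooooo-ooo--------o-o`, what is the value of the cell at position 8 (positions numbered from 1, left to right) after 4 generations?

oooo---o-ooooooo----
-oo-oo----ooooo-ooo-
------ooo--ooo---o-o
ooooo--o-o--o-oo----
position 8 holds o

o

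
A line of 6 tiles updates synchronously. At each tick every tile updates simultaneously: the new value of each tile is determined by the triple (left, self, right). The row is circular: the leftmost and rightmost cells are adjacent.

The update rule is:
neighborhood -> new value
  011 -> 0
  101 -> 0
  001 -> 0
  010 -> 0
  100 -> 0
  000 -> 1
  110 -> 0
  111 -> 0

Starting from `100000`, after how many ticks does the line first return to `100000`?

tick 1: 001110
tick 2: 100000

2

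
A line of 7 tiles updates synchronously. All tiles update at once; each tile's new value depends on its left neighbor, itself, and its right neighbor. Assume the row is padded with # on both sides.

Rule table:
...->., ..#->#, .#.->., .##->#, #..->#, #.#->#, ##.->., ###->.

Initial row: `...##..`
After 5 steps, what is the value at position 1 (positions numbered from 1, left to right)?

#

#.##.##
.##.##.
##.##.#
..##.##
###.##.
position 1 holds #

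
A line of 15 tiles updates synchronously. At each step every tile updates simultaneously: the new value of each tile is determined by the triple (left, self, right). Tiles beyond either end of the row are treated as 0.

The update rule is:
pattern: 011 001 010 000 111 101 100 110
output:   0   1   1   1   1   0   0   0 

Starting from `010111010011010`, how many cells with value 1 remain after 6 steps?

110010010100010
000110110101110
111000000100100
010011111101101
110101111000001
000100110011111
count of 1: 8

8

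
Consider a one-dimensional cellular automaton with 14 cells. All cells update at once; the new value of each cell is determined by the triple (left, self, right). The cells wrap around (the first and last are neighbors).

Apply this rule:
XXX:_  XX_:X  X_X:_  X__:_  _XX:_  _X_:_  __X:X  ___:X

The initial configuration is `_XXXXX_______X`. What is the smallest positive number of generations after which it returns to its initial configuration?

generation 1: _____X_XXXXXX_
generation 2: XXXXX_______X_
generation 3: ____X_XXXXXX__
generation 4: XXXX_______X_X
generation 5: ___X_XXXXXX___
generation 6: XXX_______X_XX
generation 7: __X_XXXXXX____
generation 8: XX_______X_XXX
generation 9: _X_XXXXXX_____
generation 10: X_______X_XXXX
generation 11: X_XXXXXX______
generation 12: _______X_XXXXX
generation 13: _XXXXXX______X
generation 14: ______X_XXXXX_
generation 15: XXXXXX______X_
generation 16: _____X_XXXXX__
generation 17: XXXXX______X_X
generation 18: ____X_XXXXX___
generation 19: XXXX______X_XX
generation 20: ___X_XXXXX____
generation 21: XXX______X_XXX
generation 22: __X_XXXXX_____
generation 23: XX______X_XXXX
generation 24: _X_XXXXX______
generation 25: X______X_XXXXX
generation 26: X_XXXXX_______
generation 27: ______X_XXXXXX
generation 28: _XXXXX_______X

28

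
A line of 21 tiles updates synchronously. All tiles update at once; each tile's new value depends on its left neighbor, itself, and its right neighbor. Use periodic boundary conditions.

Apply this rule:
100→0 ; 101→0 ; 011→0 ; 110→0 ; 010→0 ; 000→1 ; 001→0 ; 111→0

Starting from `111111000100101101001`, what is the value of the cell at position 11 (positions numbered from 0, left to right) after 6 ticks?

000000010000000000000
111111000111111111111
000000010000000000000  (repeats tick 1; period 2)
tick 6: 111111000111111111111
position 11 holds 1

1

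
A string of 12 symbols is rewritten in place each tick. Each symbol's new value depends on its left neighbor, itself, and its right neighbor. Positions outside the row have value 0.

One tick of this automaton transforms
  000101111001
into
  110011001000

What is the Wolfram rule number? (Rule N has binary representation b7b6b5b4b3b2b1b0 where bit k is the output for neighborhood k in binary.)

105

position 6: 111 → 0  (bit 7 = 0)
position 8: 110 → 1  (bit 6 = 1)
position 4: 101 → 1  (bit 5 = 1)
position 9: 100 → 0  (bit 4 = 0)
position 5: 011 → 1  (bit 3 = 1)
position 3: 010 → 0  (bit 2 = 0)
position 2: 001 → 0  (bit 1 = 0)
position 0: 000 → 1  (bit 0 = 1)
bits b7..b0 = 01101001 = 105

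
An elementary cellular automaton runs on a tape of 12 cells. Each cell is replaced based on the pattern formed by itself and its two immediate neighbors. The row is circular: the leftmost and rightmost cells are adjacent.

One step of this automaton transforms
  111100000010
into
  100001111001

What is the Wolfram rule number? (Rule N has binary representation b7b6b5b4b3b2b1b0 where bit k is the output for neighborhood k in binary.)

position 1: 111 → 0  (bit 7 = 0)
position 3: 110 → 0  (bit 6 = 0)
position 11: 101 → 1  (bit 5 = 1)
position 4: 100 → 0  (bit 4 = 0)
position 0: 011 → 1  (bit 3 = 1)
position 10: 010 → 0  (bit 2 = 0)
position 9: 001 → 0  (bit 1 = 0)
position 5: 000 → 1  (bit 0 = 1)
bits b7..b0 = 00101001 = 41

41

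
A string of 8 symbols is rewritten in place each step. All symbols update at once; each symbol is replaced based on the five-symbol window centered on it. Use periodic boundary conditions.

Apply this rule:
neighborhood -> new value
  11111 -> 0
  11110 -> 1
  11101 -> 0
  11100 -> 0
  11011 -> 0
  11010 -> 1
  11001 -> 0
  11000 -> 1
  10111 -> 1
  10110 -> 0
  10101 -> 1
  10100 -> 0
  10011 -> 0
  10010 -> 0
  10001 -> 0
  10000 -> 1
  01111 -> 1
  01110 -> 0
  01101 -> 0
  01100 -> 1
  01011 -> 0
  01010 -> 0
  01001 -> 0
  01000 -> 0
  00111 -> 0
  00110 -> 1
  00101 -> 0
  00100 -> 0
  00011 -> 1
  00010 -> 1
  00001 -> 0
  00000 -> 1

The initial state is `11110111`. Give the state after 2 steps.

01000111

00100110
01000111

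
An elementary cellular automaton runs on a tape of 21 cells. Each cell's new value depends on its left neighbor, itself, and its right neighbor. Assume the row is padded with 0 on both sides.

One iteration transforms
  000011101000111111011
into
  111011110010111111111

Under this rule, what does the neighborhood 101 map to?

1

At position 7 the neighborhood is 101; the next row has 1 there.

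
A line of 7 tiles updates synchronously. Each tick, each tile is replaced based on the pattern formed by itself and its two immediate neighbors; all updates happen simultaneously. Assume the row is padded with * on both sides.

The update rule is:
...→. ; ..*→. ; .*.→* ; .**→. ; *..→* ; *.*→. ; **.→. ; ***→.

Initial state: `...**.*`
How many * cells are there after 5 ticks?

*......
.*.....
.**....
...*...
*..**..
count of *: 3

3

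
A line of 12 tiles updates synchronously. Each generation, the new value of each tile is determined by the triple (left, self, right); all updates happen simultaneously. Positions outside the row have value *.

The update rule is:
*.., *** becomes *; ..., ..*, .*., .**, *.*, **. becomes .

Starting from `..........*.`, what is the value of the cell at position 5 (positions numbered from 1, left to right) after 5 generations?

*

*...........
.*..........
..*.........
*..*........
.*..*.......
position 5 holds *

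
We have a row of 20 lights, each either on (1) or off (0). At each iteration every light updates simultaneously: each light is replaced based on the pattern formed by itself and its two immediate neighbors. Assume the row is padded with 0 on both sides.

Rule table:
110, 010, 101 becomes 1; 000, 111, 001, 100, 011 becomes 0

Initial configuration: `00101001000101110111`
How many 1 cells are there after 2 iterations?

5

iteration 1: 00111001000110011001
iteration 2: 00001001000010001001
count of 1: 5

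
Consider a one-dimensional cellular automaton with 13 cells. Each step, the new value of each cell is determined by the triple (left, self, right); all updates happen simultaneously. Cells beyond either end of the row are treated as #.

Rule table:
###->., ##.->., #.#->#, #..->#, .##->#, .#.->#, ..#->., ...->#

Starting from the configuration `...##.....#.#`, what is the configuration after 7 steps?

#.#.####.#..#

step 1: ##.#.####.###
step 2: ..####...##..
step 3: #.#...##.#.#.
step 4: .####.#.#####
step 5: ##...####....
step 6: ..##.#...###.
step 7: #.#.####.#..#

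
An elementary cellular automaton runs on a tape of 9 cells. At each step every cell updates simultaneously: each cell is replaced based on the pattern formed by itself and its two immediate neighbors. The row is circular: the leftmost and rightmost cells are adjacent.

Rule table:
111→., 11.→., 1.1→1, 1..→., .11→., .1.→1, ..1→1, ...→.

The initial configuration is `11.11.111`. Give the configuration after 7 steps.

..1..1...
.11.11...
1..1.....
1.11....1
.1.....1.
11....11.
.....1..1

.....1..1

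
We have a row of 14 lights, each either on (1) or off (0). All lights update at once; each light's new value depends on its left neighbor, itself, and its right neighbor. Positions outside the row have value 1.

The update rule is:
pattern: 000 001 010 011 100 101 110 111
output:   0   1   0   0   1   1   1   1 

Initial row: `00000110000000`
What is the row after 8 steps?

step 1: 10001011000001
step 2: 11010101100010
step 3: 11101010110101
step 4: 11110101011010
step 5: 11111010101101
step 6: 11111101010110
step 7: 11111110101011
step 8: 11111111010101

11111111010101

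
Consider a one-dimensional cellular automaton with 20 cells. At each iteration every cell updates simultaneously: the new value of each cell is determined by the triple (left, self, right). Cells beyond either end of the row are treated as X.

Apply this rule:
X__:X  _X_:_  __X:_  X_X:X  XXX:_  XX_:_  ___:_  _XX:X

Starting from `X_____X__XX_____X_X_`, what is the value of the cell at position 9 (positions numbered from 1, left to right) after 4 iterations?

_

_X_____X_X_X_____X_X
X_X_____X_X_X_____XX
_X_X_____X_X_X____X_
X_X_X_____X_X_X____X
position 9 holds _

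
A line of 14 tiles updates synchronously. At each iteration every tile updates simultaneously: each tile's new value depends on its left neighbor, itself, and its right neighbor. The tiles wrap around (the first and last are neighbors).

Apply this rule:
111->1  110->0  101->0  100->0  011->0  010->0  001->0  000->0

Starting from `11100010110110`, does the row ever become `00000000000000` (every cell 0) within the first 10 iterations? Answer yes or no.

yes

01000000000000
00000000000000
all cells are 0 at iteration 2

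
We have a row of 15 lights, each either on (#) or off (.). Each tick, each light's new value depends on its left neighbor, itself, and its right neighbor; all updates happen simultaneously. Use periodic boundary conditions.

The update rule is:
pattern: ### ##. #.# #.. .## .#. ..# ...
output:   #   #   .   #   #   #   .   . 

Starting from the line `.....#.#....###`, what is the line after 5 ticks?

#....#.##...###
##...#.###..###
###..#.####.###
####.#.####.###
####.#.####.###

####.#.####.###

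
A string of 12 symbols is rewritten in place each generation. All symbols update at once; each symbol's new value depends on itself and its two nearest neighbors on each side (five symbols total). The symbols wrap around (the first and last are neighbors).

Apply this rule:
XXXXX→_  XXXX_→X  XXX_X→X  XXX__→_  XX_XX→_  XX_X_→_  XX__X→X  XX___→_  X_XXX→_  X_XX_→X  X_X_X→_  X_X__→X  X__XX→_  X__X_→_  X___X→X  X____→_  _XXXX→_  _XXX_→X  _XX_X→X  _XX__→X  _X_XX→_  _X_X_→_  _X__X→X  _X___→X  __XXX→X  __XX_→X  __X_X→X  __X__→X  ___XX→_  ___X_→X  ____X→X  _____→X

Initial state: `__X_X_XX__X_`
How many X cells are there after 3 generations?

XXX___XXX_XX
_X__X_XXX___
XXX_X__X___X
count of X: 6

6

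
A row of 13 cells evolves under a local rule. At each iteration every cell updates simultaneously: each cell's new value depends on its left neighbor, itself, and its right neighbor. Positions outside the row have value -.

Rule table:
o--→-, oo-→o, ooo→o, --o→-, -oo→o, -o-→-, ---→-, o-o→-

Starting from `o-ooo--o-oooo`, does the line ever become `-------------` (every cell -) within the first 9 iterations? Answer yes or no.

--ooo----oooo
--ooo----oooo  (fixed point — unchanged through iteration 9)
iteration 9 is --ooo----oooo, still not uniform -

no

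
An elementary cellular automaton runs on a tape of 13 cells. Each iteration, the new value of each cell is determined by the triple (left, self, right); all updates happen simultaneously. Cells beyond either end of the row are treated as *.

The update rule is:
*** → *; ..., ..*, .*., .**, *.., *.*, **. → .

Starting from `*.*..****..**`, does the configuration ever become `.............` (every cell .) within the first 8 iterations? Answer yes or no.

iteration 1: ......**....*
iteration 2: .............
all cells are . at iteration 2

yes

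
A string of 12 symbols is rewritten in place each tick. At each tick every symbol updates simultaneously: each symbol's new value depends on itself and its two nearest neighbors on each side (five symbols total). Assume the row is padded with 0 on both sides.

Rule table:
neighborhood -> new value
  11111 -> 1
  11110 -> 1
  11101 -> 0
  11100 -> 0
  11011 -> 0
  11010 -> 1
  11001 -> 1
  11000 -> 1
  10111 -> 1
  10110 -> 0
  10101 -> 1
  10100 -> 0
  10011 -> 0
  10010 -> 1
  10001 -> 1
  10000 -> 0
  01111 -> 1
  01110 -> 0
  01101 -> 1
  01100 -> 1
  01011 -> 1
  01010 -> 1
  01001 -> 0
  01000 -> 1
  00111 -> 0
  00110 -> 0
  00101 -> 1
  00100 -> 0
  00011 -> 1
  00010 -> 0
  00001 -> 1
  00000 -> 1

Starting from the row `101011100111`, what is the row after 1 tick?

111110010000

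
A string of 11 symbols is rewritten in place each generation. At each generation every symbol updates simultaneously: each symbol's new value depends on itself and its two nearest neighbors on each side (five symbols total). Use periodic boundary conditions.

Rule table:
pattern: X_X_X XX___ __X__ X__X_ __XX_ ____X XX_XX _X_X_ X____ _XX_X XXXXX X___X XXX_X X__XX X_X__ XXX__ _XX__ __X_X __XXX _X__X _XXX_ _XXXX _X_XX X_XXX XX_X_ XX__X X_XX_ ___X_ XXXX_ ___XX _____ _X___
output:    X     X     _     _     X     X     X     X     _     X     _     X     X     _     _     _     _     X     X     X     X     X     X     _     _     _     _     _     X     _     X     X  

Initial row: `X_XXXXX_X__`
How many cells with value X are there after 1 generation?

6

generation 1: XX_X_XX__X_
count of X: 6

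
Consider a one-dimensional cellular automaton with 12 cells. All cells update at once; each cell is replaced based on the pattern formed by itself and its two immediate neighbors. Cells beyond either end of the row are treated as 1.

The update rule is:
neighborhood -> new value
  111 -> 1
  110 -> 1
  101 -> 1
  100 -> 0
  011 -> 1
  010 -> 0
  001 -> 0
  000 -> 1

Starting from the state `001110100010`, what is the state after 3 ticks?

001111011101

001111001001
001111000001
001111011101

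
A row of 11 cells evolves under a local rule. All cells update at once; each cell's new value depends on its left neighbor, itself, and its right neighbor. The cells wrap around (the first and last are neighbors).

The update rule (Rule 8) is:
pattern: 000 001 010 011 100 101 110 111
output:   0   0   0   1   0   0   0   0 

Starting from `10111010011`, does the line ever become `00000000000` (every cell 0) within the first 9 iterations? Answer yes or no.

yes

00100000010
00000000000
all cells are 0 at iteration 2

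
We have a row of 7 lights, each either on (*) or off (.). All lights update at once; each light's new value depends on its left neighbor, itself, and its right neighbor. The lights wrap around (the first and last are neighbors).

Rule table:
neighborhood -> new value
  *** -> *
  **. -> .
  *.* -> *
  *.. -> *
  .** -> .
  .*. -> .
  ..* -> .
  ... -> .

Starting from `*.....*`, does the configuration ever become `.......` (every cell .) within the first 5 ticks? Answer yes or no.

.*.....
..*....
...*...
....*..
.....*.
tick 5 is .....*., still not uniform .

no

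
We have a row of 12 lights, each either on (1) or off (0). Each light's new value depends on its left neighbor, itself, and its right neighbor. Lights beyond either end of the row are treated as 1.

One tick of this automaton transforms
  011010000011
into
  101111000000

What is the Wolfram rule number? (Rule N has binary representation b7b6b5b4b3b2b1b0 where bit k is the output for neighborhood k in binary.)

116

position 11: 111 → 0  (bit 7 = 0)
position 2: 110 → 1  (bit 6 = 1)
position 0: 101 → 1  (bit 5 = 1)
position 5: 100 → 1  (bit 4 = 1)
position 1: 011 → 0  (bit 3 = 0)
position 4: 010 → 1  (bit 2 = 1)
position 9: 001 → 0  (bit 1 = 0)
position 6: 000 → 0  (bit 0 = 0)
bits b7..b0 = 01110100 = 116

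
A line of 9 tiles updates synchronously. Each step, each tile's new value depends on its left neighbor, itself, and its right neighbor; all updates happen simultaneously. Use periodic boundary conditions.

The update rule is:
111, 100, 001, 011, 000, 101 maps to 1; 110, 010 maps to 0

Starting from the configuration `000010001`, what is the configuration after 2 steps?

111101110
111011101

111011101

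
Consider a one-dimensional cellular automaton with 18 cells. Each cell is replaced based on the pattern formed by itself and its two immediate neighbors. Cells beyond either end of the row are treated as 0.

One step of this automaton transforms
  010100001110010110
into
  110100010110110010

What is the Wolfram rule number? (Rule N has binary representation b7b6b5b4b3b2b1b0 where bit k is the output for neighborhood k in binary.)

position 9: 111 → 1  (bit 7 = 1)
position 10: 110 → 1  (bit 6 = 1)
position 2: 101 → 0  (bit 5 = 0)
position 4: 100 → 0  (bit 4 = 0)
position 8: 011 → 0  (bit 3 = 0)
position 1: 010 → 1  (bit 2 = 1)
position 0: 001 → 1  (bit 1 = 1)
position 5: 000 → 0  (bit 0 = 0)
bits b7..b0 = 11000110 = 198

198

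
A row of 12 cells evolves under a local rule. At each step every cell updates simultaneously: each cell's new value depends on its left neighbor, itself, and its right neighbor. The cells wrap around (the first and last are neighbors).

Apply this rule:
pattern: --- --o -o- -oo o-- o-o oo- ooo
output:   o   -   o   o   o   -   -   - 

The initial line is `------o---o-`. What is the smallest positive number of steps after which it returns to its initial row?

step 1: ooooo-ooo-oo
step 2: ------o---o-

2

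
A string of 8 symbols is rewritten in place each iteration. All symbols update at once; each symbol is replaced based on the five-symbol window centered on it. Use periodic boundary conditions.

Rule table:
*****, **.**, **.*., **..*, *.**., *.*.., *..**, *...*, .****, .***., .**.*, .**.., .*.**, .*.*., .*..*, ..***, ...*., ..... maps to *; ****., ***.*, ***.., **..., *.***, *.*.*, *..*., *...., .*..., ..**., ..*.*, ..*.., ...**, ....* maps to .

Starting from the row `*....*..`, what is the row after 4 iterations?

*..*.*..

....*.*.
.*.*.**.
..*.****
*..*.*..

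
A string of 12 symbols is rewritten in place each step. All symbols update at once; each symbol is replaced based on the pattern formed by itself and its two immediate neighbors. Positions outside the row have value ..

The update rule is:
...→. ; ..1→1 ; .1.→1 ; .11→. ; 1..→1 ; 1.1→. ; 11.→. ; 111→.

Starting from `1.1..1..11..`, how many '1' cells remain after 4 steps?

1.111111..1.
1.......1111
11.....1....
..1...111...
count of 1: 4

4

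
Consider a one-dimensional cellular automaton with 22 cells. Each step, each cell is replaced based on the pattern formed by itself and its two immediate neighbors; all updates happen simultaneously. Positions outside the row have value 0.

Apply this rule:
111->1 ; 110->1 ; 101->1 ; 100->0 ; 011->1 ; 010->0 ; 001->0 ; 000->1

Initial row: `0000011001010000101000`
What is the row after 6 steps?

step 1: 1111011000100110010011
step 2: 1111111010000110000011
step 3: 1111111100110110111011
step 4: 1111111100111111111111
step 5: 1111111100111111111111  (fixed point — unchanged through step 6)

1111111100111111111111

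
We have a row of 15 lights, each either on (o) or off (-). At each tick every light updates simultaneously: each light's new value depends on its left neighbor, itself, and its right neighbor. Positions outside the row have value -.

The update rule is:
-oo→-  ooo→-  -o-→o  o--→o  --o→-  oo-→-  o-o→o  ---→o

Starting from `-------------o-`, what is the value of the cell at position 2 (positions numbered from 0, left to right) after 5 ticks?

tick 1: oooooooooooo-oo
tick 2: ------------o--
tick 3: ooooooooooo-ooo
tick 4: -----------o---
tick 5: oooooooooo-oooo
position 2 holds o

o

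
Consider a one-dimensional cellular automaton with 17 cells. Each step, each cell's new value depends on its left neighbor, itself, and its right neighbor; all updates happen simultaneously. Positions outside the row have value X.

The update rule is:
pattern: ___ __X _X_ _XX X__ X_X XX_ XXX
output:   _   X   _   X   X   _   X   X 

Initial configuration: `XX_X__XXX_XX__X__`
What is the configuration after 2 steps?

XX__XXXXX_XXXX_XX
XXXXXXXXX_XXXX_XX

XXXXXXXXX_XXXX_XX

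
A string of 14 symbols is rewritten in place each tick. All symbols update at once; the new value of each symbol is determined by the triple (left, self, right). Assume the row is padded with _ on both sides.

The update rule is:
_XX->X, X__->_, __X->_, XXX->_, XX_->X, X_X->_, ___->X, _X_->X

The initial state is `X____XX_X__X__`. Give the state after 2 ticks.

X_XX_XX_X__X_X
X_XX_XX_X__X_X

X_XX_XX_X__X_X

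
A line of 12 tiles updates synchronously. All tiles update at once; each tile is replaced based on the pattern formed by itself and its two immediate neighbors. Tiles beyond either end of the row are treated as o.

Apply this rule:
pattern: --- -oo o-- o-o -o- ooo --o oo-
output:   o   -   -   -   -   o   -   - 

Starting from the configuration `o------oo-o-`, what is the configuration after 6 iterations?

--oooo------
---oo--oooo-
-o------oo--
---oooo-----
-o--oo--ooo-
---------o--

---------o--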